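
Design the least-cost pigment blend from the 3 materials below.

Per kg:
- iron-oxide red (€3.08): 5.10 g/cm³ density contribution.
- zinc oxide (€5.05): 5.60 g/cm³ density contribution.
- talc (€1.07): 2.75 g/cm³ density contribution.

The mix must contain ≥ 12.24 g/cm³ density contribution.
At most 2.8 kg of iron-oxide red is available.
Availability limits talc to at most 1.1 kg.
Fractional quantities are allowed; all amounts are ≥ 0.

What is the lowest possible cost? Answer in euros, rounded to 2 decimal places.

€6.74

Treat it as an LP. Let x1 = kg of iron-oxide red, x2 = kg of zinc oxide, x3 = kg of talc.
Minimize 3.08x1 + 5.05x2 + 1.07x3 with:
  5.1x1 + 5.6x2 + 2.75x3 ≥ 12.24   (density contribution)
  x1 ≤ 2.8
  x3 ≤ 1.1
  x1, x2, x3 ≥ 0.
The minimum-cost mix takes nothing from zinc oxide — only iron-oxide red, talc. Binding constraints: density contribution and the talc cap.
Solving gives x1 = 1.807, x3 = 1.1.
Cost = 3.08·1.807 + 1.07·1.1 = 6.7426.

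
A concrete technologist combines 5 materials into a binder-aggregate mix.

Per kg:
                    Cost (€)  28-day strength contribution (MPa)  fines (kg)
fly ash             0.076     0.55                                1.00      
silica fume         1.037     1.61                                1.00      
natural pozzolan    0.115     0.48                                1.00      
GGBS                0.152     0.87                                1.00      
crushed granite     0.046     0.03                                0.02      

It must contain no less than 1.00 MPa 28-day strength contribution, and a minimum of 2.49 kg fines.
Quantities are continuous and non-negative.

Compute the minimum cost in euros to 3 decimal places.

€0.189

Let x1 = kg of fly ash, x2 = kg of silica fume, x3 = kg of natural pozzolan, x4 = kg of GGBS, x5 = kg of crushed granite.
Minimise 0.076x1 + 1.037x2 + 0.115x3 + 0.152x4 + 0.046x5 with:
  0.55x1 + 1.61x2 + 0.48x3 + 0.87x4 + 0.03x5 ≥ 1   (28-day strength contribution)
  1x1 + 1x2 + 1x3 + 1x4 + 0.02x5 ≥ 2.49   (fines)
  x1, x2, x3, x4, x5 ≥ 0.
The minimum-cost mix takes nothing from silica fume, natural pozzolan, GGBS, crushed granite — only fly ash. There the fines constraint is tight.
Solving gives x1 = 2.49.
Hence cost = 0.076·2.49 = €0.18924.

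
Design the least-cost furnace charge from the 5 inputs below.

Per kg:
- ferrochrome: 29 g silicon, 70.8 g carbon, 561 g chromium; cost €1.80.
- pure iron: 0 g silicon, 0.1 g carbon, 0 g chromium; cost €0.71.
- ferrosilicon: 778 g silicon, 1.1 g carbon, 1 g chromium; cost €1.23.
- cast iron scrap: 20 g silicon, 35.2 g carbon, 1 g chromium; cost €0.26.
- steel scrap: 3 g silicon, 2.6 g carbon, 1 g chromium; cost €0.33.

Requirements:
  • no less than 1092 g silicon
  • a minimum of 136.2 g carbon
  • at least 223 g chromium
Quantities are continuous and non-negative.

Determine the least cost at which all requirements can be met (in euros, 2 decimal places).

Treat it as an LP. Let x1 = kg of ferrochrome, x2 = kg of pure iron, x3 = kg of ferrosilicon, x4 = kg of cast iron scrap, x5 = kg of steel scrap.
min 1.8x1 + 0.71x2 + 1.23x3 + 0.26x4 + 0.33x5 s.t.:
  29x1 + 778x3 + 20x4 + 3x5 ≥ 1092   (silicon)
  70.8x1 + 0.1x2 + 1.1x3 + 35.2x4 + 2.6x5 ≥ 136.2   (carbon)
  561x1 + 1x3 + 1x4 + 1x5 ≥ 223   (chromium)
  x1, x2, x3, x4, x5 ≥ 0.
At the optimum only ferrochrome, ferrosilicon, cast iron scrap are positive (pure iron, steel scrap = 0). Binding constraints: silicon, carbon, chromium.
Optimal quantities: ferrochrome = 0.3897 kg, ferrosilicon = 1.311 kg, cast iron scrap = 3.044 kg.
Hence cost = 1.8·0.3897 + 1.23·1.311 + 0.26·3.044 = €3.1054.

€3.11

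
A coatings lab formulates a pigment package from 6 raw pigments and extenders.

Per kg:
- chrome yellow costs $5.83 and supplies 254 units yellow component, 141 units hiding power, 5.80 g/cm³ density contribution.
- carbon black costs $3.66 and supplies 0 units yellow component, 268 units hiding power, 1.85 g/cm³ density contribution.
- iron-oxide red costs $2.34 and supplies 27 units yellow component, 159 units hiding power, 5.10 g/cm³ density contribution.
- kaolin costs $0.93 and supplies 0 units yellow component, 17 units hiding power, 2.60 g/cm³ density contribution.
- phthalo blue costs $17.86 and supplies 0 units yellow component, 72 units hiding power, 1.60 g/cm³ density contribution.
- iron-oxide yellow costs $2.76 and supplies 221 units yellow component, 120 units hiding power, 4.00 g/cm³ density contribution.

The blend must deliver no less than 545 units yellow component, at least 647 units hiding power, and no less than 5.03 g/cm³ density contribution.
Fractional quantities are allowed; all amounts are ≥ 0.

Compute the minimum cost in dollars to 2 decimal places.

Let x1 = kg of chrome yellow, x2 = kg of carbon black, x3 = kg of iron-oxide red, x4 = kg of kaolin, x5 = kg of phthalo blue, x6 = kg of iron-oxide yellow.
Minimise 5.83x1 + 3.66x2 + 2.34x3 + 0.93x4 + 17.86x5 + 2.76x6 subject to:
  254x1 + 27x3 + 221x6 ≥ 545   (yellow component)
  141x1 + 268x2 + 159x3 + 17x4 + 72x5 + 120x6 ≥ 647   (hiding power)
  5.8x1 + 1.85x2 + 5.1x3 + 2.6x4 + 1.6x5 + 4x6 ≥ 5.03   (density contribution)
  x1, x2, x3, x4, x5, x6 ≥ 0.
The minimum-cost mix takes nothing from chrome yellow, iron-oxide red, kaolin, phthalo blue — only carbon black, iron-oxide yellow. There the yellow component and hiding power constraints are tight.
That vertex is x2 = 1.31, x6 = 2.466.
Total cost: 3.66·1.31 + 2.76·2.466 = 11.6008.

$11.60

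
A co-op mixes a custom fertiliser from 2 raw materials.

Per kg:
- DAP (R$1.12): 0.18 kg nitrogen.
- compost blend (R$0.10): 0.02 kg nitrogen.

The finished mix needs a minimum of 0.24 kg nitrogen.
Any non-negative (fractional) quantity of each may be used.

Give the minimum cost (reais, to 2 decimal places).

Let x1 = kg of DAP, x2 = kg of compost blend.
min 1.12x1 + 0.1x2 subject to:
  0.18x1 + 0.02x2 ≥ 0.24   (nitrogen)
  x1, x2 ≥ 0.
The minimum-cost mix takes nothing from DAP — only compost blend. Binding constraint: nitrogen.
Optimal quantities: compost blend = 12 kg.
Objective = 0.1·12 = 1.2000.

R$1.20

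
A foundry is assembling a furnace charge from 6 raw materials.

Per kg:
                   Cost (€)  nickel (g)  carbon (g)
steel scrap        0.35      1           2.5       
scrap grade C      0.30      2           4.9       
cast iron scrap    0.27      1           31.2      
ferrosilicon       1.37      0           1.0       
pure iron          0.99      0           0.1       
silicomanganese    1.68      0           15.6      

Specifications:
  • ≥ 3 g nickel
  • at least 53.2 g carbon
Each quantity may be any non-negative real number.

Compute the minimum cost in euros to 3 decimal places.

Set it up as a linear program. Let x1 = kg of steel scrap, x2 = kg of scrap grade C, x3 = kg of cast iron scrap, x4 = kg of ferrosilicon, x5 = kg of pure iron, x6 = kg of silicomanganese.
Minimise 0.35x1 + 0.3x2 + 0.27x3 + 1.37x4 + 0.99x5 + 1.68x6 s.t.:
  1x1 + 2x2 + 1x3 ≥ 3   (nickel)
  2.5x1 + 4.9x2 + 31.2x3 + 1x4 + 0.1x5 + 15.6x6 ≥ 53.2   (carbon)
  x1, x2, x3, x4, x5, x6 ≥ 0.
The minimum-cost mix takes nothing from steel scrap, ferrosilicon, pure iron, silicomanganese — only scrap grade C, cast iron scrap. There the nickel and carbon constraints are tight.
Optimal quantities: scrap grade C = 0.7026 kg, cast iron scrap = 1.595 kg.
Hence cost = 0.3·0.7026 + 0.27·1.595 = €0.64143.

€0.641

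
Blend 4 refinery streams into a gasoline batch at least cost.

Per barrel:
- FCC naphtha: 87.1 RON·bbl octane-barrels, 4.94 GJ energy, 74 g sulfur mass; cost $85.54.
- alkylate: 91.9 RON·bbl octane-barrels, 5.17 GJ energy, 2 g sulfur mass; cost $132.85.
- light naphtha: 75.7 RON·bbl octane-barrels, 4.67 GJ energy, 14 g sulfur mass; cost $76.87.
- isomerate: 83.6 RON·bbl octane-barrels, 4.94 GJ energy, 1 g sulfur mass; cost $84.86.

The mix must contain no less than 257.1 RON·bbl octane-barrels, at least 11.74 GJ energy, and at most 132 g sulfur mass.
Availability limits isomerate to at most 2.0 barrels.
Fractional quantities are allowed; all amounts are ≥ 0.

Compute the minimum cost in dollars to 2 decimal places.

$255.90

Treat it as an LP. Let x1 = barrels of FCC naphtha, x2 = barrels of alkylate, x3 = barrels of light naphtha, x4 = barrels of isomerate.
Minimise 85.54x1 + 132.85x2 + 76.87x3 + 84.86x4 s.t.:
  87.1x1 + 91.9x2 + 75.7x3 + 83.6x4 ≥ 257.1   (octane-barrels)
  4.94x1 + 5.17x2 + 4.67x3 + 4.94x4 ≥ 11.74   (energy)
  74x1 + 2x2 + 14x3 + 1x4 ≤ 132   (sulfur mass)
  x4 ≤ 2
  x1, x2, x3, x4 ≥ 0.
The cheapest feasible vertex uses only FCC naphtha, isomerate; alkylate, light naphtha are not used. Binding constraints: octane-barrels and sulfur mass.
That vertex is x1 = 1.7671, x4 = 1.2343.
Objective = 85.54·1.7671 + 84.86·1.2343 = 255.9004.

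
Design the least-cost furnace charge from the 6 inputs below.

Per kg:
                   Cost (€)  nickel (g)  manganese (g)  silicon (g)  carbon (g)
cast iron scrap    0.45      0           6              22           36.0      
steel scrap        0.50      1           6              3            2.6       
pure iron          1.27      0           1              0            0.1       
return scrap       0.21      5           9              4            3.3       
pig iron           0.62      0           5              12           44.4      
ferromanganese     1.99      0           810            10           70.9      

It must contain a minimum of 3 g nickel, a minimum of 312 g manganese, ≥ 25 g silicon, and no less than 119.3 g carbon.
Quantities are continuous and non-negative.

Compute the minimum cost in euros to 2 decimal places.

€1.99

Treat it as an LP. Let x1 = kg of cast iron scrap, x2 = kg of steel scrap, x3 = kg of pure iron, x4 = kg of return scrap, x5 = kg of pig iron, x6 = kg of ferromanganese.
min 0.45x1 + 0.5x2 + 1.27x3 + 0.21x4 + 0.62x5 + 1.99x6 with:
  1x2 + 5x4 ≥ 3   (nickel)
  6x1 + 6x2 + 1x3 + 9x4 + 5x5 + 810x6 ≥ 312   (manganese)
  22x1 + 3x2 + 4x4 + 12x5 + 10x6 ≥ 25   (silicon)
  36x1 + 2.6x2 + 0.1x3 + 3.3x4 + 44.4x5 + 70.9x6 ≥ 119.3   (carbon)
  x1, x2, x3, x4, x5, x6 ≥ 0.
At the optimum only cast iron scrap, return scrap, ferromanganese are positive (steel scrap, pure iron, pig iron = 0). Binding constraints: nickel, manganese, carbon.
Solving gives x1 = 2.551, x4 = 0.6, x6 = 0.3596.
Objective = 0.45·2.551 + 0.21·0.6 + 1.99·0.3596 = 1.9896.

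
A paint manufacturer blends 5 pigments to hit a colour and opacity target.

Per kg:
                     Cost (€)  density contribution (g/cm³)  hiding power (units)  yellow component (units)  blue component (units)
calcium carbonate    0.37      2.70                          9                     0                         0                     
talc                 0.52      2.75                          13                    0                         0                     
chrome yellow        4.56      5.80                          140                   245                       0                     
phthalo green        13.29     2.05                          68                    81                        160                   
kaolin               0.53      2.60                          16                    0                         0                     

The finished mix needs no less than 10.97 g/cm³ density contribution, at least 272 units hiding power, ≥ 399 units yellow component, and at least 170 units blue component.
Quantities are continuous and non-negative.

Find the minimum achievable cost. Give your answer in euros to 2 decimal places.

€20.63

Treat it as an LP. Let x1 = kg of calcium carbonate, x2 = kg of talc, x3 = kg of chrome yellow, x4 = kg of phthalo green, x5 = kg of kaolin.
min 0.37x1 + 0.52x2 + 4.56x3 + 13.29x4 + 0.53x5 s.t.:
  2.7x1 + 2.75x2 + 5.8x3 + 2.05x4 + 2.6x5 ≥ 10.97   (density contribution)
  9x1 + 13x2 + 140x3 + 68x4 + 16x5 ≥ 272   (hiding power)
  245x3 + 81x4 ≥ 399   (yellow component)
  160x4 ≥ 170   (blue component)
  x1, x2, x3, x4, x5 ≥ 0.
The minimum-cost mix takes nothing from calcium carbonate, talc — only chrome yellow, phthalo green, kaolin. Binding constraints: density contribution, hiding power, blue component.
Optimal quantities: chrome yellow = 1.3963 kg, phthalo green = 1.0625 kg, kaolin = 0.26664 kg.
Hence cost = 4.56·1.3963 + 13.29·1.0625 + 0.53·0.26664 = €20.6291.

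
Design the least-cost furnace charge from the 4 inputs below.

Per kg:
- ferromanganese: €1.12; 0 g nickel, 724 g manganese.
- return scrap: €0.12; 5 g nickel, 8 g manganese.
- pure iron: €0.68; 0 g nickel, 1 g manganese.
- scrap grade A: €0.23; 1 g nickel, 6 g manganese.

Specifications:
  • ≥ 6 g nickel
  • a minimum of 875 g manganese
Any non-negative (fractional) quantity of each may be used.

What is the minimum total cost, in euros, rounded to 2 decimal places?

€1.48

This is a linear program. Let x1 = kg of ferromanganese, x2 = kg of return scrap, x3 = kg of pure iron, x4 = kg of scrap grade A.
Minimise 1.12x1 + 0.12x2 + 0.68x3 + 0.23x4 s.t.:
  5x2 + 1x4 ≥ 6   (nickel)
  724x1 + 8x2 + 1x3 + 6x4 ≥ 875   (manganese)
  x1, x2, x3, x4 ≥ 0.
The cheapest feasible vertex uses only ferromanganese, return scrap; pure iron, scrap grade A are not used. The nickel and manganese requirements are met with equality.
Solving gives x1 = 1.195, x2 = 1.2.
Total cost: 1.12·1.195 + 0.12·1.2 = 1.4824.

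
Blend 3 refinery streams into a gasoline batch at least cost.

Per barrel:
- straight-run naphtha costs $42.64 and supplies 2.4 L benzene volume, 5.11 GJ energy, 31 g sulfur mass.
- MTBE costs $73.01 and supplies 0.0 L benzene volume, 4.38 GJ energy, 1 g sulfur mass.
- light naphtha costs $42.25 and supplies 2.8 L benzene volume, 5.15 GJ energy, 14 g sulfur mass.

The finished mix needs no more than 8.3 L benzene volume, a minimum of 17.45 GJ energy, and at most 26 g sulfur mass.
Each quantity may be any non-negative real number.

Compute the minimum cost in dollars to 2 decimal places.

Set it up as a linear program. Let x1 = barrels of straight-run naphtha, x2 = barrels of MTBE, x3 = barrels of light naphtha.
Minimize 42.64x1 + 73.01x2 + 42.25x3 s.t.:
  2.4x1 + 2.8x3 ≤ 8.3   (benzene volume)
  5.11x1 + 4.38x2 + 5.15x3 ≥ 17.45   (energy)
  31x1 + 1x2 + 14x3 ≤ 26   (sulfur mass)
  x1, x2, x3 ≥ 0.
At the optimum only MTBE, light naphtha are positive (straight-run naphtha = 0). There the energy and sulfur mass constraints are tight.
So MTBE = 1.96546 barrels, light naphtha = 1.71675 barrels.
Cost = 73.01·1.96546 + 42.25·1.71675 = 216.0309.

$216.03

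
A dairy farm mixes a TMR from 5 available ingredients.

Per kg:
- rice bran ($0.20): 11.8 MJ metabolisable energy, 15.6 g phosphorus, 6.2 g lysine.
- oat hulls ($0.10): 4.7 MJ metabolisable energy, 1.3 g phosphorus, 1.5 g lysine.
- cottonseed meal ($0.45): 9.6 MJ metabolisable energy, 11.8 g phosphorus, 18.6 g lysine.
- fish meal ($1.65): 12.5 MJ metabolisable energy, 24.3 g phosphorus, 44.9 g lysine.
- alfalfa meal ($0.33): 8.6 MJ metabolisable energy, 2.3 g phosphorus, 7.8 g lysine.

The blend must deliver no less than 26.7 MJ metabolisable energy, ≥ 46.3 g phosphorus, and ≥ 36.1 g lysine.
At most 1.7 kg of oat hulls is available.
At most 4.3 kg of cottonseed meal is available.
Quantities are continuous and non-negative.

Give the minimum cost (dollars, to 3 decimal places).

$0.974

This is a linear program. Let x1 = kg of rice bran, x2 = kg of oat hulls, x3 = kg of cottonseed meal, x4 = kg of fish meal, x5 = kg of alfalfa meal.
min 0.2x1 + 0.1x2 + 0.45x3 + 1.65x4 + 0.33x5 subject to:
  11.8x1 + 4.7x2 + 9.6x3 + 12.5x4 + 8.6x5 ≥ 26.7   (metabolisable energy)
  15.6x1 + 1.3x2 + 11.8x3 + 24.3x4 + 2.3x5 ≥ 46.3   (phosphorus)
  6.2x1 + 1.5x2 + 18.6x3 + 44.9x4 + 7.8x5 ≥ 36.1   (lysine)
  x2 ≤ 1.7
  x3 ≤ 4.3
  x1, x2, x3, x4, x5 ≥ 0.
The optimal basis is {rice bran, cottonseed meal}; oat hulls, fish meal, alfalfa meal drop out. There the phosphorus and lysine constraints are tight.
So rice bran = 2.006 kg, cottonseed meal = 1.272 kg.
Hence cost = 0.2·2.006 + 0.45·1.272 = $0.97360.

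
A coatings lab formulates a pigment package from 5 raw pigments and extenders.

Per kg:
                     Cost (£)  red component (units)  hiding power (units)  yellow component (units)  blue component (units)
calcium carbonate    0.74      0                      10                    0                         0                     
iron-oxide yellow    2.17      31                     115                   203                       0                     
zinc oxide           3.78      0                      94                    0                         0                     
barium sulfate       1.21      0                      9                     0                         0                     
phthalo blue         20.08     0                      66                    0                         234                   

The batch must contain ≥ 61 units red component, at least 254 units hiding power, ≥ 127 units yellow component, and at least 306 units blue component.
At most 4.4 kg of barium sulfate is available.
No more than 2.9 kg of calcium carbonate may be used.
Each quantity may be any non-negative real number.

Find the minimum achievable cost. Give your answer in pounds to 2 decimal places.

Treat it as an LP. Let x1 = kg of calcium carbonate, x2 = kg of iron-oxide yellow, x3 = kg of zinc oxide, x4 = kg of barium sulfate, x5 = kg of phthalo blue.
Minimise 0.74x1 + 2.17x2 + 3.78x3 + 1.21x4 + 20.08x5 with:
  31x2 ≥ 61   (red component)
  10x1 + 115x2 + 94x3 + 9x4 + 66x5 ≥ 254   (hiding power)
  203x2 ≥ 127   (yellow component)
  234x5 ≥ 306   (blue component)
  x4 ≤ 4.4
  x1 ≤ 2.9
  x1, x2, x3, x4, x5 ≥ 0.
The cheapest feasible vertex uses only iron-oxide yellow, phthalo blue; calcium carbonate, zinc oxide, barium sulfate are not used. There the red component and blue component constraints are tight.
So iron-oxide yellow = 1.9677 kg, phthalo blue = 1.3077 kg.
Cost = 2.17·1.9677 + 20.08·1.3077 = 30.5285.

£30.53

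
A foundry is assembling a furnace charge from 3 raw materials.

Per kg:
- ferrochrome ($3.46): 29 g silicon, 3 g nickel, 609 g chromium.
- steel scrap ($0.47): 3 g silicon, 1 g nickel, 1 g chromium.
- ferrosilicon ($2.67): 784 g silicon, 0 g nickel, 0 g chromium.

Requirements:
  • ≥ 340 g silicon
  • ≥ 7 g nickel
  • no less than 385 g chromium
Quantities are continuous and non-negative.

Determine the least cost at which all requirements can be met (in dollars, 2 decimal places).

This is a linear program. Let x1 = kg of ferrochrome, x2 = kg of steel scrap, x3 = kg of ferrosilicon.
Minimize 3.46x1 + 0.47x2 + 2.67x3 s.t.:
  29x1 + 3x2 + 784x3 ≥ 340   (silicon)
  3x1 + 1x2 ≥ 7   (nickel)
  609x1 + 1x2 ≥ 385   (chromium)
  x1, x2, x3 ≥ 0.
The optimal mix uses every input. Binding constraints: silicon, nickel, chromium.
That vertex is x1 = 0.6238, x2 = 5.129, x3 = 0.391.
Total cost: 3.46·0.6238 + 0.47·5.129 + 2.67·0.391 = 5.6129.

$5.61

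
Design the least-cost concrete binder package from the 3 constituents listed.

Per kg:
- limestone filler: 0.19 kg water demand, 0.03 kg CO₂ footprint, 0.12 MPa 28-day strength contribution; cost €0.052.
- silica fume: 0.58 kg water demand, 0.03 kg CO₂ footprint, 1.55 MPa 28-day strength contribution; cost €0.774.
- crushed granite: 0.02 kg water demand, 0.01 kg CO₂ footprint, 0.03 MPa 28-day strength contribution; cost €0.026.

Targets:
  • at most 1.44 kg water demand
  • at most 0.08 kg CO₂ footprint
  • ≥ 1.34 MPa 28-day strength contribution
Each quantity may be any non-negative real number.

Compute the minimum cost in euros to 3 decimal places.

Set it up as a linear program. Let x1 = kg of limestone filler, x2 = kg of silica fume, x3 = kg of crushed granite.
Minimize 0.052x1 + 0.774x2 + 0.026x3 with:
  0.19x1 + 0.58x2 + 0.02x3 ≤ 1.44   (water demand)
  0.03x1 + 0.03x2 + 0.01x3 ≤ 0.08   (CO₂ footprint)
  0.12x1 + 1.55x2 + 0.03x3 ≥ 1.34   (28-day strength contribution)
  x1, x2, x3 ≥ 0.
The cheapest feasible vertex uses only limestone filler, silica fume; crushed granite is not used. There the CO₂ footprint and 28-day strength contribution constraints are tight.
Optimal quantities: limestone filler = 1.953 kg, silica fume = 0.7133 kg.
Objective = 0.052·1.953 + 0.774·0.7133 = 0.65365.

€0.654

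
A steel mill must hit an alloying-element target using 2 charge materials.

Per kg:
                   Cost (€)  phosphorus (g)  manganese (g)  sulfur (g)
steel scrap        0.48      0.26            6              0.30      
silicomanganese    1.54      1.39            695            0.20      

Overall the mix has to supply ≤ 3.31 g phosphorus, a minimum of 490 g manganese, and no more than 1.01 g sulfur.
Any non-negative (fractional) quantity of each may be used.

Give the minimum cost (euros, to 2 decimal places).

€1.09

Set it up as a linear program. Let x1 = kg of steel scrap, x2 = kg of silicomanganese.
Minimise 0.48x1 + 1.54x2 subject to:
  0.26x1 + 1.39x2 ≤ 3.31   (phosphorus)
  6x1 + 695x2 ≥ 490   (manganese)
  0.3x1 + 0.2x2 ≤ 1.01   (sulfur)
  x1, x2 ≥ 0.
The minimum-cost mix takes nothing from steel scrap — only silicomanganese. Binding constraint: manganese.
So silicomanganese = 0.705 kg.
Objective = 1.54·0.705 = 1.0857.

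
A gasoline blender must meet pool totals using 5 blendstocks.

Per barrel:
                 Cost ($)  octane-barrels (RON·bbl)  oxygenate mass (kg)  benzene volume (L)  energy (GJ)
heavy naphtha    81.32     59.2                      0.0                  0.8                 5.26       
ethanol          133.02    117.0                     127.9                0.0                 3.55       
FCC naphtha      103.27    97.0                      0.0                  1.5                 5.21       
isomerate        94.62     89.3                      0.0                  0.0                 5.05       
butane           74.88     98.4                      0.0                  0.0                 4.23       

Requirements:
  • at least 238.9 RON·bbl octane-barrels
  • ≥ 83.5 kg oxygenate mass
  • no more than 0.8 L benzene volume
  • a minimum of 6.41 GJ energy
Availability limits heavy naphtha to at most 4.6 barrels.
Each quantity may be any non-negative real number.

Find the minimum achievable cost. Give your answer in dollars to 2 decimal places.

Treat it as an LP. Let x1 = barrels of heavy naphtha, x2 = barrels of ethanol, x3 = barrels of FCC naphtha, x4 = barrels of isomerate, x5 = barrels of butane.
min 81.32x1 + 133.02x2 + 103.27x3 + 94.62x4 + 74.88x5 subject to:
  59.2x1 + 117x2 + 97x3 + 89.3x4 + 98.4x5 ≥ 238.9   (octane-barrels)
  127.9x2 ≥ 83.5   (oxygenate mass)
  0.8x1 + 1.5x3 ≤ 0.8   (benzene volume)
  5.26x1 + 3.55x2 + 5.21x3 + 5.05x4 + 4.23x5 ≥ 6.41   (energy)
  x1 ≤ 4.6
  x1, x2, x3, x4, x5 ≥ 0.
At the optimum only ethanol, butane are positive (heavy naphtha, FCC naphtha, isomerate = 0). Binding constraints: octane-barrels and oxygenate mass.
Optimal quantities: ethanol = 0.65285 barrels, butane = 1.6516 barrels.
Cost = 133.02·0.65285 + 74.88·1.6516 = 210.5139.

$210.51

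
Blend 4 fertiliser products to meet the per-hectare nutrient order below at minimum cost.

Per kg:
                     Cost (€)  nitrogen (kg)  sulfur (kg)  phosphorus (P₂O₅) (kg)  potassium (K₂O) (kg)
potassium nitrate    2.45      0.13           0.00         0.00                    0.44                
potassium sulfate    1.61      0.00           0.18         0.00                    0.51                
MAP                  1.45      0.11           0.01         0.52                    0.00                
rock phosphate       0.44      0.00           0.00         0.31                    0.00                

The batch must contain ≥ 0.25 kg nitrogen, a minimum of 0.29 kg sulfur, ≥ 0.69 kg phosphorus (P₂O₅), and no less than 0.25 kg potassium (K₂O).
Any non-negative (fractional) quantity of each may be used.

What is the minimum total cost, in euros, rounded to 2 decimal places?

Let x1 = kg of potassium nitrate, x2 = kg of potassium sulfate, x3 = kg of MAP, x4 = kg of rock phosphate.
min 2.45x1 + 1.61x2 + 1.45x3 + 0.44x4 with:
  0.13x1 + 0.11x3 ≥ 0.25   (nitrogen)
  0.18x2 + 0.01x3 ≥ 0.29   (sulfur)
  0.52x3 + 0.31x4 ≥ 0.69   (phosphorus (P₂O₅))
  0.44x1 + 0.51x2 ≥ 0.25   (potassium (K₂O))
  x1, x2, x3, x4 ≥ 0.
The minimum-cost mix takes nothing from potassium nitrate, rock phosphate — only potassium sulfate, MAP. Binding constraints: nitrogen and sulfur.
Optimal quantities: potassium sulfate = 1.485 kg, MAP = 2.273 kg.
Cost = 1.61·1.485 + 1.45·2.273 = 5.6867.

€5.69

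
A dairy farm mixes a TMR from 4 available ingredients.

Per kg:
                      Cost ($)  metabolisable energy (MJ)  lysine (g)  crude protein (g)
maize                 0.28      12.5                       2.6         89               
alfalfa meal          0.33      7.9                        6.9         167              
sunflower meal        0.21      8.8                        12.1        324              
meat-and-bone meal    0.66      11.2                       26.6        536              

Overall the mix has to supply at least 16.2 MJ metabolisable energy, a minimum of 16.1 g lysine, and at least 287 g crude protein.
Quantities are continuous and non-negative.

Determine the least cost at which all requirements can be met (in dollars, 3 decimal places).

$0.379

Treat it as an LP. Let x1 = kg of maize, x2 = kg of alfalfa meal, x3 = kg of sunflower meal, x4 = kg of meat-and-bone meal.
Minimise 0.28x1 + 0.33x2 + 0.21x3 + 0.66x4 subject to:
  12.5x1 + 7.9x2 + 8.8x3 + 11.2x4 ≥ 16.2   (metabolisable energy)
  2.6x1 + 6.9x2 + 12.1x3 + 26.6x4 ≥ 16.1   (lysine)
  89x1 + 167x2 + 324x3 + 536x4 ≥ 287   (crude protein)
  x1, x2, x3, x4 ≥ 0.
At the optimum only maize, sunflower meal are positive (alfalfa meal, meat-and-bone meal = 0). Binding constraints: metabolisable energy and lysine.
That vertex is x1 = 0.4233, x3 = 1.24.
Total cost: 0.28·0.4233 + 0.21·1.24 = 0.37892.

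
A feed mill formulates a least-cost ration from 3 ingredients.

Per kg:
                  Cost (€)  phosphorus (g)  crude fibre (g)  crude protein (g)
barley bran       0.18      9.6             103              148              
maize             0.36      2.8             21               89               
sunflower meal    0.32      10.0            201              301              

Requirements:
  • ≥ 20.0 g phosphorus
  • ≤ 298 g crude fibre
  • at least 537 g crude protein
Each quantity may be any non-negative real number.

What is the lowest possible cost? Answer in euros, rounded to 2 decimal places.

€1.02

Let x1 = kg of barley bran, x2 = kg of maize, x3 = kg of sunflower meal.
min 0.18x1 + 0.36x2 + 0.32x3 with:
  9.6x1 + 2.8x2 + 10x3 ≥ 20   (phosphorus)
  103x1 + 21x2 + 201x3 ≤ 298   (crude fibre)
  148x1 + 89x2 + 301x3 ≥ 537   (crude protein)
  x1, x2, x3 ≥ 0.
All 3 inputs are positive at the optimum. There the phosphorus, crude fibre, crude protein constraints are tight.
Optimal quantities: barley bran = 0.5158 kg, maize = 1.633 kg, sunflower meal = 1.048 kg.
Objective = 0.18·0.5158 + 0.36·1.633 + 0.32·1.048 = 1.0161.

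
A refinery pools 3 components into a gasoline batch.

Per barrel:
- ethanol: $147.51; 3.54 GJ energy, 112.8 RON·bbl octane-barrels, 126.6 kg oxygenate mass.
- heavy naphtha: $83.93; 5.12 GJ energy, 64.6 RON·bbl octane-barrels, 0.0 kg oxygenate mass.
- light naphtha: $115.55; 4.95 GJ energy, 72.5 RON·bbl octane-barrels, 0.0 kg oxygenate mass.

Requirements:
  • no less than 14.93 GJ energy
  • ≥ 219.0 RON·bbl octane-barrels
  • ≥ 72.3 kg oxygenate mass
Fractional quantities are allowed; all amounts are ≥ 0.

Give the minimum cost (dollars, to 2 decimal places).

Treat it as an LP. Let x1 = barrels of ethanol, x2 = barrels of heavy naphtha, x3 = barrels of light naphtha.
Minimise 147.51x1 + 83.93x2 + 115.55x3 subject to:
  3.54x1 + 5.12x2 + 4.95x3 ≥ 14.93   (energy)
  112.8x1 + 64.6x2 + 72.5x3 ≥ 219   (octane-barrels)
  126.6x1 ≥ 72.3   (oxygenate mass)
  x1, x2, x3 ≥ 0.
The cheapest feasible vertex uses only ethanol, heavy naphtha; light naphtha is not used. The energy and oxygenate mass requirements are met with equality.
Solving gives x1 = 0.57109, x2 = 2.52116.
Hence cost = 147.51·0.57109 + 83.93·2.52116 = $295.8424.

$295.84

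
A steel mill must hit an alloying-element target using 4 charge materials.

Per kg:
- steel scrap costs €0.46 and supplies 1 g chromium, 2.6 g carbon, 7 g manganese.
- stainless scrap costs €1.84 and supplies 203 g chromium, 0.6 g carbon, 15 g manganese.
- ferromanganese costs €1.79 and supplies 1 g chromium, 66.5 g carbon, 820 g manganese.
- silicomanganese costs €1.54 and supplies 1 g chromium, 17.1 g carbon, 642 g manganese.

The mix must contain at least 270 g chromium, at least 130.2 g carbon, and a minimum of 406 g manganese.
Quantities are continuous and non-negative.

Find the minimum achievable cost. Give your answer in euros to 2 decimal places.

€5.91

Set it up as a linear program. Let x1 = kg of steel scrap, x2 = kg of stainless scrap, x3 = kg of ferromanganese, x4 = kg of silicomanganese.
min 0.46x1 + 1.84x2 + 1.79x3 + 1.54x4 with:
  1x1 + 203x2 + 1x3 + 1x4 ≥ 270   (chromium)
  2.6x1 + 0.6x2 + 66.5x3 + 17.1x4 ≥ 130.2   (carbon)
  7x1 + 15x2 + 820x3 + 642x4 ≥ 406   (manganese)
  x1, x2, x3, x4 ≥ 0.
At the optimum only stainless scrap, ferromanganese are positive (steel scrap, silicomanganese = 0). There the chromium and carbon constraints are tight.
Optimal quantities: stainless scrap = 1.32 kg, ferromanganese = 1.946 kg.
Total cost: 1.84·1.32 + 1.79·1.946 = 5.9121.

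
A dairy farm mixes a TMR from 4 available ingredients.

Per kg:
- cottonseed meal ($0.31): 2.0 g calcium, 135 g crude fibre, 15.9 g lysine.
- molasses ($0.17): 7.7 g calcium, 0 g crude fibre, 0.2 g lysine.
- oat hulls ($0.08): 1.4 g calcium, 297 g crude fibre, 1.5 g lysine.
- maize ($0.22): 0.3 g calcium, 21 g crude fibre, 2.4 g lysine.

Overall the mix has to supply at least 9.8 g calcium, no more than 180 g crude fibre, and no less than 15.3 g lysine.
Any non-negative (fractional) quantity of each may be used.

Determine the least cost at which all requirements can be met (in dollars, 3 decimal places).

Set it up as a linear program. Let x1 = kg of cottonseed meal, x2 = kg of molasses, x3 = kg of oat hulls, x4 = kg of maize.
Minimise 0.31x1 + 0.17x2 + 0.08x3 + 0.22x4 s.t.:
  2x1 + 7.7x2 + 1.4x3 + 0.3x4 ≥ 9.8   (calcium)
  135x1 + 297x3 + 21x4 ≤ 180   (crude fibre)
  15.9x1 + 0.2x2 + 1.5x3 + 2.4x4 ≥ 15.3   (lysine)
  x1, x2, x3, x4 ≥ 0.
The minimum-cost mix takes nothing from oat hulls, maize — only cottonseed meal, molasses. The calcium and lysine requirements are met with equality.
Optimal quantities: cottonseed meal = 0.9494 kg, molasses = 1.026 kg.
Cost = 0.31·0.9494 + 0.17·1.026 = 0.46873.

$0.469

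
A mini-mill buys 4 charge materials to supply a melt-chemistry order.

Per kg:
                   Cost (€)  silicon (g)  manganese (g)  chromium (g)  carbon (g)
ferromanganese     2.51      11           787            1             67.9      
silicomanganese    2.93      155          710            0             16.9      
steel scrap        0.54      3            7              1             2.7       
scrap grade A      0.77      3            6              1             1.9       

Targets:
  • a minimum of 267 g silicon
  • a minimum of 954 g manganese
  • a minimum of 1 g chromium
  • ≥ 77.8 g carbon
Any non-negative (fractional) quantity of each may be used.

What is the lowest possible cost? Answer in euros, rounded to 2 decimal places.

€6.84

Let x1 = kg of ferromanganese, x2 = kg of silicomanganese, x3 = kg of steel scrap, x4 = kg of scrap grade A.
min 2.51x1 + 2.93x2 + 0.54x3 + 0.77x4 s.t.:
  11x1 + 155x2 + 3x3 + 3x4 ≥ 267   (silicon)
  787x1 + 710x2 + 7x3 + 6x4 ≥ 954   (manganese)
  1x1 + 1x3 + 1x4 ≥ 1   (chromium)
  67.9x1 + 16.9x2 + 2.7x3 + 1.9x4 ≥ 77.8   (carbon)
  x1, x2, x3, x4 ≥ 0.
The minimum-cost mix takes nothing from scrap grade A — only ferromanganese, silicomanganese, steel scrap. Binding constraints: silicon, chromium, carbon.
Solving gives x1 = 0.72, x2 = 1.666, x3 = 0.28.
Total cost: 2.51·0.72 + 2.93·1.666 + 0.54·0.28 = 6.8398.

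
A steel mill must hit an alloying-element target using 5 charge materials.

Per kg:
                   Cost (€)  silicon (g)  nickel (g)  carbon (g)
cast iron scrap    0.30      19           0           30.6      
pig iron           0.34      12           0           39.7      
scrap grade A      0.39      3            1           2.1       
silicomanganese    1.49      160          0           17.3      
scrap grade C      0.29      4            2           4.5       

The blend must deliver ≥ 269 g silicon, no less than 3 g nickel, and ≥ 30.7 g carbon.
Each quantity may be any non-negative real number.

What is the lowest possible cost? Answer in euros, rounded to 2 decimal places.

Set it up as a linear program. Let x1 = kg of cast iron scrap, x2 = kg of pig iron, x3 = kg of scrap grade A, x4 = kg of silicomanganese, x5 = kg of scrap grade C.
Minimise 0.3x1 + 0.34x2 + 0.39x3 + 1.49x4 + 0.29x5 with:
  19x1 + 12x2 + 3x3 + 160x4 + 4x5 ≥ 269   (silicon)
  1x3 + 2x5 ≥ 3   (nickel)
  30.6x1 + 39.7x2 + 2.1x3 + 17.3x4 + 4.5x5 ≥ 30.7   (carbon)
  x1, x2, x3, x4, x5 ≥ 0.
The minimum-cost mix takes nothing from cast iron scrap, pig iron, scrap grade A — only silicomanganese, scrap grade C. The silicon and nickel requirements are met with equality.
So silicomanganese = 1.644 kg, scrap grade C = 1.5 kg.
Total cost: 1.49·1.644 + 0.29·1.5 = 2.8846.

€2.88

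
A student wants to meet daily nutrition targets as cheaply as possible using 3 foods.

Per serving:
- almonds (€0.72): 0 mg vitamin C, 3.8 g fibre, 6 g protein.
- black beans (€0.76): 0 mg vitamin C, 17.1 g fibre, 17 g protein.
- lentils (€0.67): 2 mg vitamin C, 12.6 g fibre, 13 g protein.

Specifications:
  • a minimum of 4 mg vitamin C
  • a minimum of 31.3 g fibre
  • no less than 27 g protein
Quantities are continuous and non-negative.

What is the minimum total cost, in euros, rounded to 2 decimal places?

Let x1 = servings of almonds, x2 = servings of black beans, x3 = servings of lentils.
Minimize 0.72x1 + 0.76x2 + 0.67x3 s.t.:
  2x3 ≥ 4   (vitamin C)
  3.8x1 + 17.1x2 + 12.6x3 ≥ 31.3   (fibre)
  6x1 + 17x2 + 13x3 ≥ 27   (protein)
  x1, x2, x3 ≥ 0.
At the optimum only black beans, lentils are positive (almonds = 0). The vitamin C and fibre requirements are met with equality.
Optimal quantities: black beans = 0.3567 servings, lentils = 2 servings.
Hence cost = 0.76·0.3567 + 0.67·2 = €1.6111.

€1.61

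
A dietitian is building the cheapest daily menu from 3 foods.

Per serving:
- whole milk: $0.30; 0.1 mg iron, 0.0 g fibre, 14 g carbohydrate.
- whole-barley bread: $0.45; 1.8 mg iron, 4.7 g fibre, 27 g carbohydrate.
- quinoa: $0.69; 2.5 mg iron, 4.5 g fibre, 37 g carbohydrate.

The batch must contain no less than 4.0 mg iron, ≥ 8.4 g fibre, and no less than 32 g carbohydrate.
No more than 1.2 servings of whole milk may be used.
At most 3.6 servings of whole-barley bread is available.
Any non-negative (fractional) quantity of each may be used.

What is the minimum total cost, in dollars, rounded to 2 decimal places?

$1.00

Let x1 = servings of whole milk, x2 = servings of whole-barley bread, x3 = servings of quinoa.
Minimize 0.3x1 + 0.45x2 + 0.69x3 subject to:
  0.1x1 + 1.8x2 + 2.5x3 ≥ 4   (iron)
  4.7x2 + 4.5x3 ≥ 8.4   (fibre)
  14x1 + 27x2 + 37x3 ≥ 32   (carbohydrate)
  x1 ≤ 1.2
  x2 ≤ 3.6
  x1, x2, x3 ≥ 0.
At the optimum only whole-barley bread is positive (whole milk, quinoa = 0). There the iron constraint is tight.
Optimal quantities: whole-barley bread = 2.222 servings.
Cost = 0.45·2.222 = 0.9999.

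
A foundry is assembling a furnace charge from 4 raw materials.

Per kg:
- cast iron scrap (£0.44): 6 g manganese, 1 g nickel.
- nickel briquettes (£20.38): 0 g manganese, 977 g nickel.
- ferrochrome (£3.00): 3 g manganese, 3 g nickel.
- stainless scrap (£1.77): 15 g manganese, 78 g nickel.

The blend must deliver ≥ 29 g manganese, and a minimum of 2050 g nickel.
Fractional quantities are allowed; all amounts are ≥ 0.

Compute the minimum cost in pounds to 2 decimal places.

Treat it as an LP. Let x1 = kg of cast iron scrap, x2 = kg of nickel briquettes, x3 = kg of ferrochrome, x4 = kg of stainless scrap.
min 0.44x1 + 20.38x2 + 3x3 + 1.77x4 subject to:
  6x1 + 3x3 + 15x4 ≥ 29   (manganese)
  1x1 + 977x2 + 3x3 + 78x4 ≥ 2050   (nickel)
  x1, x2, x3, x4 ≥ 0.
The minimum-cost mix takes nothing from cast iron scrap, ferrochrome — only nickel briquettes, stainless scrap. Binding constraints: manganese and nickel.
Solving gives x2 = 1.944, x4 = 1.933.
Cost = 20.38·1.944 + 1.77·1.933 = 43.0401.

£43.04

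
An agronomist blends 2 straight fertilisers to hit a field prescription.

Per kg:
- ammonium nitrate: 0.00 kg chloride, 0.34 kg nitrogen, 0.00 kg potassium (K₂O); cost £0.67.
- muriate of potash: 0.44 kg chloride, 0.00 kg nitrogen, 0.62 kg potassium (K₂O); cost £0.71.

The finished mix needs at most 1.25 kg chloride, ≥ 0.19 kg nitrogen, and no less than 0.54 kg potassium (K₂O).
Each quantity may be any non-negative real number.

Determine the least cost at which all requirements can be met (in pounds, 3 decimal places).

Treat it as an LP. Let x1 = kg of ammonium nitrate, x2 = kg of muriate of potash.
Minimise 0.67x1 + 0.71x2 with:
  0.44x2 ≤ 1.25   (chloride)
  0.34x1 ≥ 0.19   (nitrogen)
  0.62x2 ≥ 0.54   (potassium (K₂O))
  x1, x2 ≥ 0.
Both inputs are positive at the optimum. There the nitrogen and potassium (K₂O) constraints are tight.
That vertex is x1 = 0.5588, x2 = 0.871.
Cost = 0.67·0.5588 + 0.71·0.871 = 0.99281.

£0.993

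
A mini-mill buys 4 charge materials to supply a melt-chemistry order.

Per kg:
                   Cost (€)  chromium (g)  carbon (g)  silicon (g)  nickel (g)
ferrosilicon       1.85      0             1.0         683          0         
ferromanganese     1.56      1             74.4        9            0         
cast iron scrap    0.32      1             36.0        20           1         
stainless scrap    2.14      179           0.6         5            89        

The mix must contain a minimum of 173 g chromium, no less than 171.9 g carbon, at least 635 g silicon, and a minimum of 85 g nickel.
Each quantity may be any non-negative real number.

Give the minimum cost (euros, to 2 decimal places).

Treat it as an LP. Let x1 = kg of ferrosilicon, x2 = kg of ferromanganese, x3 = kg of cast iron scrap, x4 = kg of stainless scrap.
min 1.85x1 + 1.56x2 + 0.32x3 + 2.14x4 with:
  1x2 + 1x3 + 179x4 ≥ 173   (chromium)
  1x1 + 74.4x2 + 36x3 + 0.6x4 ≥ 171.9   (carbon)
  683x1 + 9x2 + 20x3 + 5x4 ≥ 635   (silicon)
  1x3 + 89x4 ≥ 85   (nickel)
  x1, x2, x3, x4 ≥ 0.
The minimum-cost mix takes nothing from ferromanganese — only ferrosilicon, cast iron scrap, stainless scrap. There the chromium, carbon, silicon constraints are tight.
So ferrosilicon = 0.7841 kg, cast iron scrap = 4.738 kg, stainless scrap = 0.94 kg.
Total cost: 1.85·0.7841 + 0.32·4.738 + 2.14·0.94 = 4.9783.

€4.98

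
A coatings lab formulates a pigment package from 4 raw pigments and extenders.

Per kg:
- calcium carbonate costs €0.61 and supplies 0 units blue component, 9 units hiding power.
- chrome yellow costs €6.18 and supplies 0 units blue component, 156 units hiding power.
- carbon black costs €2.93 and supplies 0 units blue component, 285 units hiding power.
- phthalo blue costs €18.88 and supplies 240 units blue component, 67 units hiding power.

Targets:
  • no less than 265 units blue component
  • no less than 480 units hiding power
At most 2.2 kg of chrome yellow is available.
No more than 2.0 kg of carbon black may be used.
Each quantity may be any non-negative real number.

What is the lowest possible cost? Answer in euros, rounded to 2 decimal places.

€25.02

Let x1 = kg of calcium carbonate, x2 = kg of chrome yellow, x3 = kg of carbon black, x4 = kg of phthalo blue.
min 0.61x1 + 6.18x2 + 2.93x3 + 18.88x4 s.t.:
  240x4 ≥ 265   (blue component)
  9x1 + 156x2 + 285x3 + 67x4 ≥ 480   (hiding power)
  x2 ≤ 2.2
  x3 ≤ 2
  x1, x2, x3, x4 ≥ 0.
The optimal basis is {carbon black, phthalo blue}; calcium carbonate, chrome yellow drop out. There the blue component and hiding power constraints are tight.
That vertex is x3 = 1.425, x4 = 1.104.
Total cost: 2.93·1.425 + 18.88·1.104 = 25.0188.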